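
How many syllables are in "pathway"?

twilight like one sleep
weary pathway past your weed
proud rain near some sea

2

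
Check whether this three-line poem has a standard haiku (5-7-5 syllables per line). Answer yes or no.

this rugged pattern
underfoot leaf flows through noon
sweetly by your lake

Line 1: this(1) + rugged(2) + pattern(2) = 5 ✓
Line 2: underfoot(3) + leaf(1) + flows(1) + through(1) + noon(1) = 7 ✓
Line 3: sweetly(2) + by(1) + your(1) + lake(1) = 5 ✓

Yes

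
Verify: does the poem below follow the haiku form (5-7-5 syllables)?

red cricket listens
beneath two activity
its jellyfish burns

Yes

Line 1: red(1) + cricket(2) + listens(2) = 5 ✓
Line 2: beneath(2) + two(1) + activity(4) = 7 ✓
Line 3: its(1) + jellyfish(3) + burns(1) = 5 ✓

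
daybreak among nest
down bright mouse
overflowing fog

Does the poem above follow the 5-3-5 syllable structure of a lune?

Yes

Line 1: daybreak (2), among (2), nest (1) → 5 ✓
Line 2: down (1), bright (1), mouse (1) → 3 ✓
Line 3: overflowing (4), fog (1) → 5 ✓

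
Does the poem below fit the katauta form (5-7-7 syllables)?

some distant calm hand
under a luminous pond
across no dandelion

Yes

Line 1: some (1), distant (2), calm (1), hand (1) → 5 ✓
Line 2: under (2), a (1), luminous (3), pond (1) → 7 ✓
Line 3: across (2), no (1), dandelion (4) → 7 ✓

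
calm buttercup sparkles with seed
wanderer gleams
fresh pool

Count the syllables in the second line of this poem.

The second line: wanderer (3), gleams (1) → 4

4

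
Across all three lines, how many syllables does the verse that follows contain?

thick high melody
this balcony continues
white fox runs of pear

17

Line 1: thick (1), high (1), melody (3) → 5
Line 2: this (1), balcony (3), continues (3) → 7
Line 3: white (1), fox (1), runs (1), of (1), pear (1) → 5
Total: 5 + 7 + 5 = 17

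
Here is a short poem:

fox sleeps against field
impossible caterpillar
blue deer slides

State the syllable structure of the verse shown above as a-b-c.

Line 1: fox(1) + sleeps(1) + against(2) + field(1) = 5
Line 2: impossible(4) + caterpillar(4) = 8
Line 3: blue(1) + deer(1) + slides(1) = 3

5-8-3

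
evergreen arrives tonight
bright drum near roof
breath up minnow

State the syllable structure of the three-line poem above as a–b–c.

7–4–4

Line 1: "evergreen arrives tonight": 3+2+2 = 7
Line 2: "bright drum near roof": 1+1+1+1 = 4
Line 3: "breath up minnow": 1+1+2 = 4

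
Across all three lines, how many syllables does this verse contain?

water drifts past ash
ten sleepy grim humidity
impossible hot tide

Line 1: "water drifts past ash": 2+1+1+1 = 5
Line 2: "ten sleepy grim humidity": 1+2+1+4 = 8
Line 3: "impossible hot tide": 4+1+1 = 6
Total: 5 + 8 + 6 = 19

19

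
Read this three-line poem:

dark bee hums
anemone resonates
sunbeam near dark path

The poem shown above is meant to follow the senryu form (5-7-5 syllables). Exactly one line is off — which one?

Line 1: dark (1), bee (1), hums (1) → 3 (expected 5)
Line 2: anemone (4), resonates (3) → 7 ✓
Line 3: sunbeam (2), near (1), dark (1), path (1) → 5 ✓

Line 1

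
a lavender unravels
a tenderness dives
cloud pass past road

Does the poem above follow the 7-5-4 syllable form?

Yes

Line 1: a(1) + lavender(3) + unravels(3) = 7 ✓
Line 2: a(1) + tenderness(3) + dives(1) = 5 ✓
Line 3: cloud(1) + pass(1) + past(1) + road(1) = 4 ✓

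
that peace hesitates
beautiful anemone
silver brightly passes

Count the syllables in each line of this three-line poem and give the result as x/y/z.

5/7/6

Line 1: "that peace hesitates": 1+1+3 = 5
Line 2: "beautiful anemone": 3+4 = 7
Line 3: "silver brightly passes": 2+2+2 = 6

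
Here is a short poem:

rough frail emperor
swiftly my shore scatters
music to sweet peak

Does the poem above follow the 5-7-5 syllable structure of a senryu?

Line 1: "rough frail emperor": 1+1+3 = 5 ✓
Line 2: "swiftly my shore scatters": 2+1+1+2 = 6 (expected 7)
Line 3: "music to sweet peak": 2+1+1+1 = 5 ✓

No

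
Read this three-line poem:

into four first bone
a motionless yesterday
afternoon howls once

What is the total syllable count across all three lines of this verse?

17

Line 1: "into four first bone": 2+1+1+1 = 5
Line 2: "a motionless yesterday": 1+3+3 = 7
Line 3: "afternoon howls once": 3+1+1 = 5
Total: 5 + 7 + 5 = 17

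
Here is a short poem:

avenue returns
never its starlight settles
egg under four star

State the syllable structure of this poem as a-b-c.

Line 1: avenue(3) + returns(2) = 5
Line 2: never(2) + its(1) + starlight(2) + settles(2) = 7
Line 3: egg(1) + under(2) + four(1) + star(1) = 5

5-7-5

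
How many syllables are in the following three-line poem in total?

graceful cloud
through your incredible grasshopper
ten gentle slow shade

17

Line 1: graceful(2) + cloud(1) = 3
Line 2: through(1) + your(1) + incredible(4) + grasshopper(3) = 9
Line 3: ten(1) + gentle(2) + slow(1) + shade(1) = 5
Total: 3 + 9 + 5 = 17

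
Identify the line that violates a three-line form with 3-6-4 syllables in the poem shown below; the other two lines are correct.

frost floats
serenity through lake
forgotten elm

Line 1: frost(1) + floats(1) = 2 (expected 3)
Line 2: serenity(4) + through(1) + lake(1) = 6 ✓
Line 3: forgotten(3) + elm(1) = 4 ✓

The first line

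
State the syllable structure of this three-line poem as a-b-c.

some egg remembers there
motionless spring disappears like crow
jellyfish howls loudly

Line 1: some (1), egg (1), remembers (3), there (1) → 6
Line 2: motionless (3), spring (1), disappears (3), like (1), crow (1) → 9
Line 3: jellyfish (3), howls (1), loudly (2) → 6

6-9-6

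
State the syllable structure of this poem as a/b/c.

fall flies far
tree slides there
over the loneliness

3/3/6

Line 1: fall(1) + flies(1) + far(1) = 3
Line 2: tree(1) + slides(1) + there(1) = 3
Line 3: over(2) + the(1) + loneliness(3) = 6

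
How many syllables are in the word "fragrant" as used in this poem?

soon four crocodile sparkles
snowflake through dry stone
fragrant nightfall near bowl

2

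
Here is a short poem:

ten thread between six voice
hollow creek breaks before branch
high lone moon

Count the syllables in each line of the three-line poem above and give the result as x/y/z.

6/7/3

Line 1: "ten thread between six voice": 1+1+2+1+1 = 6
Line 2: "hollow creek breaks before branch": 2+1+1+2+1 = 7
Line 3: "high lone moon": 1+1+1 = 3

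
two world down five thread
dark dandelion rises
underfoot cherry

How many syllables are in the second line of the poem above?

7

The second line: dark (1), dandelion (4), rises (2) → 7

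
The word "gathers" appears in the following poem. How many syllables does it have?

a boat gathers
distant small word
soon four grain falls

2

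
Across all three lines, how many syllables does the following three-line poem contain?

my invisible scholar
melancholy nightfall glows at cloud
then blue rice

19

Line 1: my(1) + invisible(4) + scholar(2) = 7
Line 2: melancholy(4) + nightfall(2) + glows(1) + at(1) + cloud(1) = 9
Line 3: then(1) + blue(1) + rice(1) = 3
Total: 7 + 9 + 3 = 19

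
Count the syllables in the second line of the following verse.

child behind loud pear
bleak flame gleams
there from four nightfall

The second line: bleak(1) + flame(1) + gleams(1) = 3

3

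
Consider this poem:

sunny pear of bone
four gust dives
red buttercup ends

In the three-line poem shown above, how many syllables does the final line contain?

The final line: red(1) + buttercup(3) + ends(1) = 5

5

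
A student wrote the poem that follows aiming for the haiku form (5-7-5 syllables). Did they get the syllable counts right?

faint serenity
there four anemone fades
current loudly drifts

Yes

Line 1: "faint serenity": 1+4 = 5 ✓
Line 2: "there four anemone fades": 1+1+4+1 = 7 ✓
Line 3: "current loudly drifts": 2+2+1 = 5 ✓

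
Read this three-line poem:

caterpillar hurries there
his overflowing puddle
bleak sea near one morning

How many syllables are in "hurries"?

2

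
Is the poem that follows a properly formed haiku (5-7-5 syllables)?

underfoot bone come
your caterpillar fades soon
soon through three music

Yes

Line 1: "underfoot bone come": 3+1+1 = 5 ✓
Line 2: "your caterpillar fades soon": 1+4+1+1 = 7 ✓
Line 3: "soon through three music": 1+1+1+2 = 5 ✓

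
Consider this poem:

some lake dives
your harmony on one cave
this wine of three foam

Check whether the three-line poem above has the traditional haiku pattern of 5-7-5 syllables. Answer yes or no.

Line 1: some(1) + lake(1) + dives(1) = 3 (expected 5)
Line 2: your(1) + harmony(3) + on(1) + one(1) + cave(1) = 7 ✓
Line 3: this(1) + wine(1) + of(1) + three(1) + foam(1) = 5 ✓

No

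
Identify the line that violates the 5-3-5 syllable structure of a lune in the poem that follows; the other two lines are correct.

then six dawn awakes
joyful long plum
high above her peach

The second line

Line 1: then(1) + six(1) + dawn(1) + awakes(2) = 5 ✓
Line 2: joyful(2) + long(1) + plum(1) = 4 (expected 3)
Line 3: high(1) + above(2) + her(1) + peach(1) = 5 ✓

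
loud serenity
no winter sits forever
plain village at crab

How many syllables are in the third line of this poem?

The third line: plain(1) + village(2) + at(1) + crab(1) = 5

5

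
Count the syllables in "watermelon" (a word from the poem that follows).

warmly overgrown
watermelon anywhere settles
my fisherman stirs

4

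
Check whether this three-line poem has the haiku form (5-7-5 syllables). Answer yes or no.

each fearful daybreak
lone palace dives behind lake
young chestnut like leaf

Yes

Line 1: each (1), fearful (2), daybreak (2) → 5 ✓
Line 2: lone (1), palace (2), dives (1), behind (2), lake (1) → 7 ✓
Line 3: young (1), chestnut (2), like (1), leaf (1) → 5 ✓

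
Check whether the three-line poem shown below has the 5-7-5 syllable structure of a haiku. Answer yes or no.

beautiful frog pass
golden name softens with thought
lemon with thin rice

Line 1: beautiful(3) + frog(1) + pass(1) = 5 ✓
Line 2: golden(2) + name(1) + softens(2) + with(1) + thought(1) = 7 ✓
Line 3: lemon(2) + with(1) + thin(1) + rice(1) = 5 ✓

Yes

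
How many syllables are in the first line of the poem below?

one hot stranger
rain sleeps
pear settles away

4

The first line: one (1), hot (1), stranger (2) → 4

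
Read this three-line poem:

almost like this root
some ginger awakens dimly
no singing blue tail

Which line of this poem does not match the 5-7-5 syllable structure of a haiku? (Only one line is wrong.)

Line 2

Line 1: "almost like this root": 2+1+1+1 = 5 ✓
Line 2: "some ginger awakens dimly": 1+2+3+2 = 8 (expected 7)
Line 3: "no singing blue tail": 1+2+1+1 = 5 ✓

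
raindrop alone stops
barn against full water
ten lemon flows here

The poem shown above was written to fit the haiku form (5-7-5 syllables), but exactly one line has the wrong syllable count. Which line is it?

Line 1: raindrop (2), alone (2), stops (1) → 5 ✓
Line 2: barn (1), against (2), full (1), water (2) → 6 (expected 7)
Line 3: ten (1), lemon (2), flows (1), here (1) → 5 ✓

The second line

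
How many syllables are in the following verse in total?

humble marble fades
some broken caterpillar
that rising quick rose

17

Line 1: humble(2) + marble(2) + fades(1) = 5
Line 2: some(1) + broken(2) + caterpillar(4) = 7
Line 3: that(1) + rising(2) + quick(1) + rose(1) = 5
Total: 5 + 7 + 5 = 17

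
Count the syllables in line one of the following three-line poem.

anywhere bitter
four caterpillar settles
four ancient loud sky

Line one: anywhere(3) + bitter(2) = 5

5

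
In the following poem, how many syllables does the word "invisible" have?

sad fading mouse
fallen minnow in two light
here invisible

"invisible" has 4 syllables.

4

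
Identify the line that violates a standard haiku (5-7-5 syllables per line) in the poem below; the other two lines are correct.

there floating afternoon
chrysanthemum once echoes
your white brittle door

Line 1

Line 1: "there floating afternoon": 1+2+3 = 6 (expected 5)
Line 2: "chrysanthemum once echoes": 4+1+2 = 7 ✓
Line 3: "your white brittle door": 1+1+2+1 = 5 ✓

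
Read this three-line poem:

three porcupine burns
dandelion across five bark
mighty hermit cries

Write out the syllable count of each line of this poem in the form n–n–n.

5–8–5

Line 1: three (1), porcupine (3), burns (1) → 5
Line 2: dandelion (4), across (2), five (1), bark (1) → 8
Line 3: mighty (2), hermit (2), cries (1) → 5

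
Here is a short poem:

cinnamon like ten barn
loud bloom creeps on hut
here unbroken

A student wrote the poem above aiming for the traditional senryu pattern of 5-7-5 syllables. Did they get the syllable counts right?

Line 1: cinnamon (3), like (1), ten (1), barn (1) → 6 (expected 5)
Line 2: loud (1), bloom (1), creeps (1), on (1), hut (1) → 5 (expected 7)
Line 3: here (1), unbroken (3) → 4 (expected 5)

No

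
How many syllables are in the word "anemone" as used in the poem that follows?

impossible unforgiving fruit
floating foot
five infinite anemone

4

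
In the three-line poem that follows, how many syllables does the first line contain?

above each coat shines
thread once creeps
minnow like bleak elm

The first line: "above each coat shines": 2+1+1+1 = 5

5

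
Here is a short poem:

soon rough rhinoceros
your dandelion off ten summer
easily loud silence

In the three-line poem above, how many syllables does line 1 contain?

6

Line 1: "soon rough rhinoceros": 1+1+4 = 6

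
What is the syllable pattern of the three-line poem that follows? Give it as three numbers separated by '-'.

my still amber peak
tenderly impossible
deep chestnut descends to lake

5-7-7

Line 1: my (1), still (1), amber (2), peak (1) → 5
Line 2: tenderly (3), impossible (4) → 7
Line 3: deep (1), chestnut (2), descends (2), to (1), lake (1) → 7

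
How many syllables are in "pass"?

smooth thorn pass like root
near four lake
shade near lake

1

"pass" has 1 syllable.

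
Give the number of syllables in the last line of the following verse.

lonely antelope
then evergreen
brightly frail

3

The last line: brightly(2) + frail(1) = 3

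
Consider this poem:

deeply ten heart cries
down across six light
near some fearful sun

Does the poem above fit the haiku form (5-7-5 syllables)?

Line 1: deeply(2) + ten(1) + heart(1) + cries(1) = 5 ✓
Line 2: down(1) + across(2) + six(1) + light(1) = 5 (expected 7)
Line 3: near(1) + some(1) + fearful(2) + sun(1) = 5 ✓

No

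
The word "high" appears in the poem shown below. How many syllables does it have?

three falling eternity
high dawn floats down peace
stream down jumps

1

"high" has 1 syllable.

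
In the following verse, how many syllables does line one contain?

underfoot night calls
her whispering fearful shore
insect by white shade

Line one: underfoot (3), night (1), calls (1) → 5

5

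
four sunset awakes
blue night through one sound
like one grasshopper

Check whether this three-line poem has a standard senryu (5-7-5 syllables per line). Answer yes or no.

No

Line 1: four (1), sunset (2), awakes (2) → 5 ✓
Line 2: blue (1), night (1), through (1), one (1), sound (1) → 5 (expected 7)
Line 3: like (1), one (1), grasshopper (3) → 5 ✓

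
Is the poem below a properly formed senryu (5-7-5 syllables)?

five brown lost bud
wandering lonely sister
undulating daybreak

No

Line 1: five(1) + brown(1) + lost(1) + bud(1) = 4 (expected 5)
Line 2: wandering(3) + lonely(2) + sister(2) = 7 ✓
Line 3: undulating(4) + daybreak(2) = 6 (expected 5)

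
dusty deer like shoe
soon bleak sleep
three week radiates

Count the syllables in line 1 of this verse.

5

Line 1: dusty (2), deer (1), like (1), shoe (1) → 5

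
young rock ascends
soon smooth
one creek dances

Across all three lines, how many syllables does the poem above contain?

10

Line 1: "young rock ascends": 1+1+2 = 4
Line 2: "soon smooth": 1+1 = 2
Line 3: "one creek dances": 1+1+2 = 4
Total: 4 + 2 + 4 = 10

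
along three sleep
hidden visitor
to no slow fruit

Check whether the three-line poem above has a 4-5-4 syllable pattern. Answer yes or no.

Line 1: along (2), three (1), sleep (1) → 4 ✓
Line 2: hidden (2), visitor (3) → 5 ✓
Line 3: to (1), no (1), slow (1), fruit (1) → 4 ✓

Yes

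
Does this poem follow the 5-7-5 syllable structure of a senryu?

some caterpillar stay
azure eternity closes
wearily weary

Line 1: some(1) + caterpillar(4) + stay(1) = 6 (expected 5)
Line 2: azure(2) + eternity(4) + closes(2) = 8 (expected 7)
Line 3: wearily(3) + weary(2) = 5 ✓

No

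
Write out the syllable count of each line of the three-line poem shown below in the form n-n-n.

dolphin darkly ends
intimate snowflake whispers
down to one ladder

5-7-5

Line 1: dolphin(2) + darkly(2) + ends(1) = 5
Line 2: intimate(3) + snowflake(2) + whispers(2) = 7
Line 3: down(1) + to(1) + one(1) + ladder(2) = 5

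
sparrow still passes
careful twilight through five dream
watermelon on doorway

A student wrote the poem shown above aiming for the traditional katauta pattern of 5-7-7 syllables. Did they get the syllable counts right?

Line 1: "sparrow still passes": 2+1+2 = 5 ✓
Line 2: "careful twilight through five dream": 2+2+1+1+1 = 7 ✓
Line 3: "watermelon on doorway": 4+1+2 = 7 ✓

Yes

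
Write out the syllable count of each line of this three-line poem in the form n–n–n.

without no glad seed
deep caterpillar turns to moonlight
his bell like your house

5–9–5

Line 1: "without no glad seed": 2+1+1+1 = 5
Line 2: "deep caterpillar turns to moonlight": 1+4+1+1+2 = 9
Line 3: "his bell like your house": 1+1+1+1+1 = 5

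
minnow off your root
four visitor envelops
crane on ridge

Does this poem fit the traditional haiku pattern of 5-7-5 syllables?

Line 1: minnow(2) + off(1) + your(1) + root(1) = 5 ✓
Line 2: four(1) + visitor(3) + envelops(3) = 7 ✓
Line 3: crane(1) + on(1) + ridge(1) = 3 (expected 5)

No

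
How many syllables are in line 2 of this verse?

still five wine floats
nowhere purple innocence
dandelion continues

Line 2: "nowhere purple innocence": 2+2+3 = 7

7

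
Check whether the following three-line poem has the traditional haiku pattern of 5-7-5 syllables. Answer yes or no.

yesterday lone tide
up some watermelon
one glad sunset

Line 1: yesterday (3), lone (1), tide (1) → 5 ✓
Line 2: up (1), some (1), watermelon (4) → 6 (expected 7)
Line 3: one (1), glad (1), sunset (2) → 4 (expected 5)

No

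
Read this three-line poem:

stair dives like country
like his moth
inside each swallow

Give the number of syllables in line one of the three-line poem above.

Line one: "stair dives like country": 1+1+1+2 = 5

5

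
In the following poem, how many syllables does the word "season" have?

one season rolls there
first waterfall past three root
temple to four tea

"season" has 2 syllables.

2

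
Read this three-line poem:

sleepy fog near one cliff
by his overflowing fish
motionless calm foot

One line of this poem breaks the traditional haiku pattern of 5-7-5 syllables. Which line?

Line 1

Line 1: sleepy(2) + fog(1) + near(1) + one(1) + cliff(1) = 6 (expected 5)
Line 2: by(1) + his(1) + overflowing(4) + fish(1) = 7 ✓
Line 3: motionless(3) + calm(1) + foot(1) = 5 ✓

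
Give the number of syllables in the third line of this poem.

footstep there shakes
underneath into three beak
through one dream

The third line: through (1), one (1), dream (1) → 3

3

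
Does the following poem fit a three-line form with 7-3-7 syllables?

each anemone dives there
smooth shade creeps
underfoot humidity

Line 1: each (1), anemone (4), dives (1), there (1) → 7 ✓
Line 2: smooth (1), shade (1), creeps (1) → 3 ✓
Line 3: underfoot (3), humidity (4) → 7 ✓

Yes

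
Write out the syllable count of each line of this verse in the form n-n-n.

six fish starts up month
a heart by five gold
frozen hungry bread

5-5-5

Line 1: six(1) + fish(1) + starts(1) + up(1) + month(1) = 5
Line 2: a(1) + heart(1) + by(1) + five(1) + gold(1) = 5
Line 3: frozen(2) + hungry(2) + bread(1) = 5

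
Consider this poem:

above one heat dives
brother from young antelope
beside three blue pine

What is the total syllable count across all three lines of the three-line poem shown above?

Line 1: above (2), one (1), heat (1), dives (1) → 5
Line 2: brother (2), from (1), young (1), antelope (3) → 7
Line 3: beside (2), three (1), blue (1), pine (1) → 5
Total: 5 + 7 + 5 = 17

17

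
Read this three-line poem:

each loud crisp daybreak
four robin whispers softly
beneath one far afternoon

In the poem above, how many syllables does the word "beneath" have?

2

"beneath" has 2 syllables.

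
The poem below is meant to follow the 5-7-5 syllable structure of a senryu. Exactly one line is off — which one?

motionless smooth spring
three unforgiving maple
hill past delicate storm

The third line

Line 1: motionless (3), smooth (1), spring (1) → 5 ✓
Line 2: three (1), unforgiving (4), maple (2) → 7 ✓
Line 3: hill (1), past (1), delicate (3), storm (1) → 6 (expected 5)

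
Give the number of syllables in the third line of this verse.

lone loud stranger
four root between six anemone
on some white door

4

The third line: on(1) + some(1) + white(1) + door(1) = 4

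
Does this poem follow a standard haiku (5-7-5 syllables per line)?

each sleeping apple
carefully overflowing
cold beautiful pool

Yes

Line 1: each (1), sleeping (2), apple (2) → 5 ✓
Line 2: carefully (3), overflowing (4) → 7 ✓
Line 3: cold (1), beautiful (3), pool (1) → 5 ✓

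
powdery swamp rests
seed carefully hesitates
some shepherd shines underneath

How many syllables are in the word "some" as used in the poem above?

1

"some" has 1 syllable.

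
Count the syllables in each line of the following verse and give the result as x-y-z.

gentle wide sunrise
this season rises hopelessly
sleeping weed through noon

Line 1: "gentle wide sunrise": 2+1+2 = 5
Line 2: "this season rises hopelessly": 1+2+2+3 = 8
Line 3: "sleeping weed through noon": 2+1+1+1 = 5

5-8-5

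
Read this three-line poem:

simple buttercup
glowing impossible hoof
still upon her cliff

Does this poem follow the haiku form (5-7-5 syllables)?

Line 1: simple(2) + buttercup(3) = 5 ✓
Line 2: glowing(2) + impossible(4) + hoof(1) = 7 ✓
Line 3: still(1) + upon(2) + her(1) + cliff(1) = 5 ✓

Yes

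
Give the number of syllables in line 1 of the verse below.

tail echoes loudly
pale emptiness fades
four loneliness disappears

5

Line 1: tail(1) + echoes(2) + loudly(2) = 5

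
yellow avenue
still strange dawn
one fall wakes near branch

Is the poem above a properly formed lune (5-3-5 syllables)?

Line 1: yellow(2) + avenue(3) = 5 ✓
Line 2: still(1) + strange(1) + dawn(1) = 3 ✓
Line 3: one(1) + fall(1) + wakes(1) + near(1) + branch(1) = 5 ✓

Yes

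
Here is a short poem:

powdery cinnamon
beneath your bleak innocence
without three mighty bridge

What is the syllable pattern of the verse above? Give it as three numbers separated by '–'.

Line 1: "powdery cinnamon": 3+3 = 6
Line 2: "beneath your bleak innocence": 2+1+1+3 = 7
Line 3: "without three mighty bridge": 2+1+2+1 = 6

6–7–6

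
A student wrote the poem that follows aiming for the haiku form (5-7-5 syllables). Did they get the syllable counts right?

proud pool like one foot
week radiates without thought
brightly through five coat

Yes

Line 1: proud(1) + pool(1) + like(1) + one(1) + foot(1) = 5 ✓
Line 2: week(1) + radiates(3) + without(2) + thought(1) = 7 ✓
Line 3: brightly(2) + through(1) + five(1) + coat(1) = 5 ✓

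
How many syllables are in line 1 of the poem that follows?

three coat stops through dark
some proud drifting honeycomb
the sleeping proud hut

5

Line 1: "three coat stops through dark": 1+1+1+1+1 = 5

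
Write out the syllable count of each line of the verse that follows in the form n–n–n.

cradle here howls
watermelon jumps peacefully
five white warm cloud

4–8–4

Line 1: cradle (2), here (1), howls (1) → 4
Line 2: watermelon (4), jumps (1), peacefully (3) → 8
Line 3: five (1), white (1), warm (1), cloud (1) → 4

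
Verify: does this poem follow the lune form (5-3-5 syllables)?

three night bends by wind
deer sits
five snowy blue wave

Line 1: "three night bends by wind": 1+1+1+1+1 = 5 ✓
Line 2: "deer sits": 1+1 = 2 (expected 3)
Line 3: "five snowy blue wave": 1+2+1+1 = 5 ✓

No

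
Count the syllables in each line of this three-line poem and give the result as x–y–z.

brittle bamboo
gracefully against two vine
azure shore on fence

4–7–5

Line 1: brittle (2), bamboo (2) → 4
Line 2: gracefully (3), against (2), two (1), vine (1) → 7
Line 3: azure (2), shore (1), on (1), fence (1) → 5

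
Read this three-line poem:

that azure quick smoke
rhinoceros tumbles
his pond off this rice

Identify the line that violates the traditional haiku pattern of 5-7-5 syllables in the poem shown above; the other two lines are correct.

Line 1: "that azure quick smoke": 1+2+1+1 = 5 ✓
Line 2: "rhinoceros tumbles": 4+2 = 6 (expected 7)
Line 3: "his pond off this rice": 1+1+1+1+1 = 5 ✓

The second line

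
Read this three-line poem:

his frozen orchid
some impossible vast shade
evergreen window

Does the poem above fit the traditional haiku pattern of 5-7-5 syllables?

Yes

Line 1: "his frozen orchid": 1+2+2 = 5 ✓
Line 2: "some impossible vast shade": 1+4+1+1 = 7 ✓
Line 3: "evergreen window": 3+2 = 5 ✓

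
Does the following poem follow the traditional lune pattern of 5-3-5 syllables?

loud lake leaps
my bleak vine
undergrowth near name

No

Line 1: loud(1) + lake(1) + leaps(1) = 3 (expected 5)
Line 2: my(1) + bleak(1) + vine(1) = 3 ✓
Line 3: undergrowth(3) + near(1) + name(1) = 5 ✓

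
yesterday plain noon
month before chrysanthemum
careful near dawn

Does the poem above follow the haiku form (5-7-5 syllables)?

Line 1: "yesterday plain noon": 3+1+1 = 5 ✓
Line 2: "month before chrysanthemum": 1+2+4 = 7 ✓
Line 3: "careful near dawn": 2+1+1 = 4 (expected 5)

No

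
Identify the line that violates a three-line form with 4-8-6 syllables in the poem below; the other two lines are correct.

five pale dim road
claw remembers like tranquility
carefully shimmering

Line 2

Line 1: five (1), pale (1), dim (1), road (1) → 4 ✓
Line 2: claw (1), remembers (3), like (1), tranquility (4) → 9 (expected 8)
Line 3: carefully (3), shimmering (3) → 6 ✓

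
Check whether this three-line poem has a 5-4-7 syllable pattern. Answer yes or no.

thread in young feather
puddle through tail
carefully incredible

Yes

Line 1: thread(1) + in(1) + young(1) + feather(2) = 5 ✓
Line 2: puddle(2) + through(1) + tail(1) = 4 ✓
Line 3: carefully(3) + incredible(4) = 7 ✓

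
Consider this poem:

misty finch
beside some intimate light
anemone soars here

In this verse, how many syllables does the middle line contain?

7

The middle line: beside (2), some (1), intimate (3), light (1) → 7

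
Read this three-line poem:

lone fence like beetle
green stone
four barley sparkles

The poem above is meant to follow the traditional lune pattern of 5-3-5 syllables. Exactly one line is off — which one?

Line 2

Line 1: "lone fence like beetle": 1+1+1+2 = 5 ✓
Line 2: "green stone": 1+1 = 2 (expected 3)
Line 3: "four barley sparkles": 1+2+2 = 5 ✓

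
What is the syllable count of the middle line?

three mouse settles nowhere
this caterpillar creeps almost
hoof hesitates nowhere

The middle line: "this caterpillar creeps almost": 1+4+1+2 = 8

8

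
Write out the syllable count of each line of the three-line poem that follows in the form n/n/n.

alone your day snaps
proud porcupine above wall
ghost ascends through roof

Line 1: "alone your day snaps": 2+1+1+1 = 5
Line 2: "proud porcupine above wall": 1+3+2+1 = 7
Line 3: "ghost ascends through roof": 1+2+1+1 = 5

5/7/5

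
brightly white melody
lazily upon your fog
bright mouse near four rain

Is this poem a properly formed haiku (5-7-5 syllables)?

Line 1: "brightly white melody": 2+1+3 = 6 (expected 5)
Line 2: "lazily upon your fog": 3+2+1+1 = 7 ✓
Line 3: "bright mouse near four rain": 1+1+1+1+1 = 5 ✓

No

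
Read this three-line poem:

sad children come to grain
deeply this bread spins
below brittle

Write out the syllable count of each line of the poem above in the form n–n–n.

Line 1: sad (1), children (2), come (1), to (1), grain (1) → 6
Line 2: deeply (2), this (1), bread (1), spins (1) → 5
Line 3: below (2), brittle (2) → 4

6–5–4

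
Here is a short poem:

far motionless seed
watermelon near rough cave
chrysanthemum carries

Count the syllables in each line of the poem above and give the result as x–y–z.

Line 1: far(1) + motionless(3) + seed(1) = 5
Line 2: watermelon(4) + near(1) + rough(1) + cave(1) = 7
Line 3: chrysanthemum(4) + carries(2) = 6

5–7–6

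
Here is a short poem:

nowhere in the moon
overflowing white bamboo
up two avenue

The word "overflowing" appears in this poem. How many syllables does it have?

4

"overflowing" has 4 syllables.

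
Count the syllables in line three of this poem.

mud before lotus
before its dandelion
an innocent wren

Line three: "an innocent wren": 1+3+1 = 5

5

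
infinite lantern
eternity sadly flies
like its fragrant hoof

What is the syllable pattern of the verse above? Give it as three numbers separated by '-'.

5-7-5

Line 1: infinite (3), lantern (2) → 5
Line 2: eternity (4), sadly (2), flies (1) → 7
Line 3: like (1), its (1), fragrant (2), hoof (1) → 5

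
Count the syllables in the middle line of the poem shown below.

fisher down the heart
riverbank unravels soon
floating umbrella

7

The middle line: riverbank(3) + unravels(3) + soon(1) = 7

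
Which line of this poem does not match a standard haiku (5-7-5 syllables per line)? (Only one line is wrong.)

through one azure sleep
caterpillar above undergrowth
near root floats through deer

Line 1: "through one azure sleep": 1+1+2+1 = 5 ✓
Line 2: "caterpillar above undergrowth": 4+2+3 = 9 (expected 7)
Line 3: "near root floats through deer": 1+1+1+1+1 = 5 ✓

The second line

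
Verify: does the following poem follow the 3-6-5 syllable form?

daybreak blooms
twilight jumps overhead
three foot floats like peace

Line 1: "daybreak blooms": 2+1 = 3 ✓
Line 2: "twilight jumps overhead": 2+1+3 = 6 ✓
Line 3: "three foot floats like peace": 1+1+1+1+1 = 5 ✓

Yes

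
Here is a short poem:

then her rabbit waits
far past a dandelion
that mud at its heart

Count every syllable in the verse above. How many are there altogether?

17

Line 1: then(1) + her(1) + rabbit(2) + waits(1) = 5
Line 2: far(1) + past(1) + a(1) + dandelion(4) = 7
Line 3: that(1) + mud(1) + at(1) + its(1) + heart(1) = 5
Total: 5 + 7 + 5 = 17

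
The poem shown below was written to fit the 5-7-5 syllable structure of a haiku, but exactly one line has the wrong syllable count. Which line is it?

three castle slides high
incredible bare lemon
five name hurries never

The third line

Line 1: three (1), castle (2), slides (1), high (1) → 5 ✓
Line 2: incredible (4), bare (1), lemon (2) → 7 ✓
Line 3: five (1), name (1), hurries (2), never (2) → 6 (expected 5)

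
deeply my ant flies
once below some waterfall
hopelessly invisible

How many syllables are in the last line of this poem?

7

The last line: hopelessly (3), invisible (4) → 7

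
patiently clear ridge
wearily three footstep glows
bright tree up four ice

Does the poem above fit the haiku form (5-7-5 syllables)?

Yes

Line 1: "patiently clear ridge": 3+1+1 = 5 ✓
Line 2: "wearily three footstep glows": 3+1+2+1 = 7 ✓
Line 3: "bright tree up four ice": 1+1+1+1+1 = 5 ✓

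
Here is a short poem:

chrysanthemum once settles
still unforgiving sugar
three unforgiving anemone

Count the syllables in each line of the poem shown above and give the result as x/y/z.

7/7/9

Line 1: "chrysanthemum once settles": 4+1+2 = 7
Line 2: "still unforgiving sugar": 1+4+2 = 7
Line 3: "three unforgiving anemone": 1+4+4 = 9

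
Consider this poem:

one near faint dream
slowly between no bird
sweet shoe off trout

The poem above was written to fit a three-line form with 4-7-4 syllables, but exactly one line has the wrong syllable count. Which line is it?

Line 1: one(1) + near(1) + faint(1) + dream(1) = 4 ✓
Line 2: slowly(2) + between(2) + no(1) + bird(1) = 6 (expected 7)
Line 3: sweet(1) + shoe(1) + off(1) + trout(1) = 4 ✓

Line 2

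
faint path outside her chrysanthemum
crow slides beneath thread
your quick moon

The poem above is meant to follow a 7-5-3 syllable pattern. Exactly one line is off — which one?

The first line

Line 1: "faint path outside her chrysanthemum": 1+1+2+1+4 = 9 (expected 7)
Line 2: "crow slides beneath thread": 1+1+2+1 = 5 ✓
Line 3: "your quick moon": 1+1+1 = 3 ✓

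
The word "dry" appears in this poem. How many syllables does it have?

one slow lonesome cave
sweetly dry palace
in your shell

1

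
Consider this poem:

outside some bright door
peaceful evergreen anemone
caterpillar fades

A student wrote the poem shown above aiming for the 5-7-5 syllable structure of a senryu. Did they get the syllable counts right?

Line 1: outside (2), some (1), bright (1), door (1) → 5 ✓
Line 2: peaceful (2), evergreen (3), anemone (4) → 9 (expected 7)
Line 3: caterpillar (4), fades (1) → 5 ✓

No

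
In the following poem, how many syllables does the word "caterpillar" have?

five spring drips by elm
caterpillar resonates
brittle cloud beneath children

4

"caterpillar" has 4 syllables.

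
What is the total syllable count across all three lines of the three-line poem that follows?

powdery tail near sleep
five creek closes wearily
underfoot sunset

Line 1: powdery (3), tail (1), near (1), sleep (1) → 6
Line 2: five (1), creek (1), closes (2), wearily (3) → 7
Line 3: underfoot (3), sunset (2) → 5
Total: 6 + 7 + 5 = 18

18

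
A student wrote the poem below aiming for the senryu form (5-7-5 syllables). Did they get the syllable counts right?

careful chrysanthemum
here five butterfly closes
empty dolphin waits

No

Line 1: careful (2), chrysanthemum (4) → 6 (expected 5)
Line 2: here (1), five (1), butterfly (3), closes (2) → 7 ✓
Line 3: empty (2), dolphin (2), waits (1) → 5 ✓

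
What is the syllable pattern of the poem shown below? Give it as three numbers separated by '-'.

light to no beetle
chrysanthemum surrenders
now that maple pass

5-7-5

Line 1: light (1), to (1), no (1), beetle (2) → 5
Line 2: chrysanthemum (4), surrenders (3) → 7
Line 3: now (1), that (1), maple (2), pass (1) → 5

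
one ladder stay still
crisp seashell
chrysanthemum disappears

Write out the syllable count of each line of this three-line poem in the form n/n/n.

Line 1: one(1) + ladder(2) + stay(1) + still(1) = 5
Line 2: crisp(1) + seashell(2) = 3
Line 3: chrysanthemum(4) + disappears(3) = 7

5/3/7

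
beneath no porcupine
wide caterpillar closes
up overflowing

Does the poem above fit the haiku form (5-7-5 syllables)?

Line 1: "beneath no porcupine": 2+1+3 = 6 (expected 5)
Line 2: "wide caterpillar closes": 1+4+2 = 7 ✓
Line 3: "up overflowing": 1+4 = 5 ✓

No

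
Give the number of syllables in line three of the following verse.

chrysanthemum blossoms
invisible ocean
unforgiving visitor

7

Line three: unforgiving(4) + visitor(3) = 7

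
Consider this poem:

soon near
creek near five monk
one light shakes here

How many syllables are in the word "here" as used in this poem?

1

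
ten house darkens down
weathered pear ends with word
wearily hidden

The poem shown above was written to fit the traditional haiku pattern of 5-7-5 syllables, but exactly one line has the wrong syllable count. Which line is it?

Line 2

Line 1: "ten house darkens down": 1+1+2+1 = 5 ✓
Line 2: "weathered pear ends with word": 2+1+1+1+1 = 6 (expected 7)
Line 3: "wearily hidden": 3+2 = 5 ✓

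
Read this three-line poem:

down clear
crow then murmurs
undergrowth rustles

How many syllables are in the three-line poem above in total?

Line 1: "down clear": 1+1 = 2
Line 2: "crow then murmurs": 1+1+2 = 4
Line 3: "undergrowth rustles": 3+2 = 5
Total: 2 + 4 + 5 = 11

11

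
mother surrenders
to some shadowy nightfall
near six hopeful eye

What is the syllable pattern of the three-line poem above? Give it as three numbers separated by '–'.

5–7–5

Line 1: "mother surrenders": 2+3 = 5
Line 2: "to some shadowy nightfall": 1+1+3+2 = 7
Line 3: "near six hopeful eye": 1+1+2+1 = 5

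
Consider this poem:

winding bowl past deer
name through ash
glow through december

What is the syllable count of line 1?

Line 1: "winding bowl past deer": 2+1+1+1 = 5

5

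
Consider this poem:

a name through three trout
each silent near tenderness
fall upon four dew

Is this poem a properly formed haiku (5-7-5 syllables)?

Yes

Line 1: a(1) + name(1) + through(1) + three(1) + trout(1) = 5 ✓
Line 2: each(1) + silent(2) + near(1) + tenderness(3) = 7 ✓
Line 3: fall(1) + upon(2) + four(1) + dew(1) = 5 ✓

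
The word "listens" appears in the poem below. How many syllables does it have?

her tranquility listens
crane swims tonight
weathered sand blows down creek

2

"listens" has 2 syllables.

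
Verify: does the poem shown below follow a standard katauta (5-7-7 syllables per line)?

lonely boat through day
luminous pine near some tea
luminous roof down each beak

Line 1: lonely(2) + boat(1) + through(1) + day(1) = 5 ✓
Line 2: luminous(3) + pine(1) + near(1) + some(1) + tea(1) = 7 ✓
Line 3: luminous(3) + roof(1) + down(1) + each(1) + beak(1) = 7 ✓

Yes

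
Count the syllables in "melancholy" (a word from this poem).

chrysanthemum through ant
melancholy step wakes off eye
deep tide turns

4

"melancholy" has 4 syllables.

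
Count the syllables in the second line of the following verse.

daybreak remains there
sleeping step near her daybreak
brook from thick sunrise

7

The second line: sleeping (2), step (1), near (1), her (1), daybreak (2) → 7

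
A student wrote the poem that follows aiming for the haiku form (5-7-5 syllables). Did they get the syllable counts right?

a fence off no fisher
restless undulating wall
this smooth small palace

Line 1: "a fence off no fisher": 1+1+1+1+2 = 6 (expected 5)
Line 2: "restless undulating wall": 2+4+1 = 7 ✓
Line 3: "this smooth small palace": 1+1+1+2 = 5 ✓

No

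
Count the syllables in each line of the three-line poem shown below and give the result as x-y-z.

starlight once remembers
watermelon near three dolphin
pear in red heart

Line 1: starlight(2) + once(1) + remembers(3) = 6
Line 2: watermelon(4) + near(1) + three(1) + dolphin(2) = 8
Line 3: pear(1) + in(1) + red(1) + heart(1) = 4

6-8-4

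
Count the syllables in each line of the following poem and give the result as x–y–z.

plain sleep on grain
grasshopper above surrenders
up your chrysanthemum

4–8–6

Line 1: plain (1), sleep (1), on (1), grain (1) → 4
Line 2: grasshopper (3), above (2), surrenders (3) → 8
Line 3: up (1), your (1), chrysanthemum (4) → 6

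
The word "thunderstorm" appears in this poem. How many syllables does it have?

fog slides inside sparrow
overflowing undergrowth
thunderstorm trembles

3

"thunderstorm" has 3 syllables.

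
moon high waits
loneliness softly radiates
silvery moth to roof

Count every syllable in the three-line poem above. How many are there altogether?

17

Line 1: moon (1), high (1), waits (1) → 3
Line 2: loneliness (3), softly (2), radiates (3) → 8
Line 3: silvery (3), moth (1), to (1), roof (1) → 6
Total: 3 + 8 + 6 = 17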